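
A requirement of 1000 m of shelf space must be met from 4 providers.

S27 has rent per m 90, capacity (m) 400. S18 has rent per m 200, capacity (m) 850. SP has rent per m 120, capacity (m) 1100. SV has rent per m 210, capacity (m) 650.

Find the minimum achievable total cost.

108000

Cheapest first:
S27 (90): use full 400 → 600 m to go.
SP at 120: take 600 of its 1100 → requirement met.
S18, SV: unused.
Cost = 400×90 + 600×120 = 108000.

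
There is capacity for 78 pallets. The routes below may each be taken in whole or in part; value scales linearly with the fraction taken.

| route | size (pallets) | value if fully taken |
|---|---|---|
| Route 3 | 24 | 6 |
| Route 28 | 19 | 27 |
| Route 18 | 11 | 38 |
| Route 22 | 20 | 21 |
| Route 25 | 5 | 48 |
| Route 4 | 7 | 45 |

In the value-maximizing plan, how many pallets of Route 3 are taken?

Rank by value-to-size ratio: Route 25 48/5≈9.6, Route 4 45/7≈6.43, Route 18 38/11≈3.45, Route 28 27/19≈1.42, Route 22 21/20≈1.05, Route 3 6/24≈0.25.
Route 25: take in full, 5 pallets for value 48 → 73 left.
All 7 pallets of Route 4 fit (value 45) → 66 remain.
Take all of Route 18 (11 pallets, value 38) → 55 pallets left.
Take all of Route 28 (19 pallets, value 27) → 36 pallets left.
Take all of Route 22 (20 pallets, value 21) → 16 pallets left.
Fill the last 16 pallets with part of Route 3: 16/24 of it earns 4.

16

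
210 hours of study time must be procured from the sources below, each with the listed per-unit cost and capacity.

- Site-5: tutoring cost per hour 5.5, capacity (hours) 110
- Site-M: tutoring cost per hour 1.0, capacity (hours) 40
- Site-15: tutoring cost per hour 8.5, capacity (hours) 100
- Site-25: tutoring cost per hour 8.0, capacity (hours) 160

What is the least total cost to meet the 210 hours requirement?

Cheapest first:
Site-M (1.0): use full 40 — 170 hours to go.
Site-5 at 5.5: take all 110 hours — 60 still needed.
Site-25 (8.0): take the remaining 60 — done.
Site-15: unused.
Cost = 40×1.0 + 110×5.5 + 60×8.0 = 1125.

1125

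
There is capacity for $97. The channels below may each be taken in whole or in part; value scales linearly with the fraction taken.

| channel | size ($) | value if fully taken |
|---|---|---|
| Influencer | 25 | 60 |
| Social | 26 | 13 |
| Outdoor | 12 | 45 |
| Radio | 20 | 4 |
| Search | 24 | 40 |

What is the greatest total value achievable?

160

Best value per unit of size first: Outdoor 45/12≈3.75, Influencer 60/25≈2.4, Search 40/24≈1.67, Social 13/26≈0.5, Radio 4/20≈0.2.
Take all of Outdoor (12 $, value 45) ; 85 $ left.
Take all of Influencer (25 $, value 60) ; 60 $ left.
Take all of Search (24 $, value 40) ; 36 $ left.
Social: take in full, 26 $ for value 13 ; 10 left.
10 $ left: a 10/20 share of Radio gives 4×10/20 = 2.
Total value = 160.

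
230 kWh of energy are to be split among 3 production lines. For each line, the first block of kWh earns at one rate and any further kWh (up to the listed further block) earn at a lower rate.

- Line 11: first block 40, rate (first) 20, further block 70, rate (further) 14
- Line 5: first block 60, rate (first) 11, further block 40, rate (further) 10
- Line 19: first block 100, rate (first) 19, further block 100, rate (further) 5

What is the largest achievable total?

3900

Order all 6 blocks by rate: Line 11/tier1 20 > Line 19/tier1 19 > Line 11/tier2 14 > Line 5/tier1 11 > Line 5/tier2 10 > Line 19/tier2 5.
Line 11/tier1 (20): +40 → 190 left.
Line 19 tier1 at 19: fill all 100 → 90 left.
Line 11 tier2 at 14: fill all 70 → 20 left.
20 remain; put them into Line 5 tier1 at 11.
Total = 20×40 + 19×100 + 14×70 + 11×20 = 3900.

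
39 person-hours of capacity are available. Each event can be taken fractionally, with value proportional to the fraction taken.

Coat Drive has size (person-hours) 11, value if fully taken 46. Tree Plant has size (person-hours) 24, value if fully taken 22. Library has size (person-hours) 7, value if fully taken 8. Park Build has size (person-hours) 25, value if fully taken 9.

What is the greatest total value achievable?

73.25

Best value per unit of size first: Coat Drive 46/11≈4.18, Library 8/7≈1.14, Tree Plant 22/24≈0.917, Park Build 9/25≈0.36.
All 11 person-hours of Coat Drive fit (value 46) ; 28 remain.
All 7 person-hours of Library fit (value 8) ; 21 remain.
Only 21 person-hours remain; take 21/24 of Tree Plant for value 22×21/24 = 19.25.
Total value = 73.25.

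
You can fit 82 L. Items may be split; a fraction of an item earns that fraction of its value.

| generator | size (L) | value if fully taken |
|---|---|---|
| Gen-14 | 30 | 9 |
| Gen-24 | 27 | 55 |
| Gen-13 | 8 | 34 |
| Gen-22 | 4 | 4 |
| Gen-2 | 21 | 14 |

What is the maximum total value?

Rank by value-to-size ratio: Gen-13 34/8≈4.25, Gen-24 55/27≈2.04, Gen-22 4/4≈1, Gen-2 14/21≈0.667, Gen-14 9/30≈0.3.
Gen-13: take in full, 8 L for value 34 → 74 left.
Take all of Gen-24 (27 L, value 55) → 47 L left.
All 4 L of Gen-22 fit (value 4) → 43 remain.
Gen-2: take in full, 21 L for value 14 → 22 left.
22 L left: a 22/30 share of Gen-14 gives 9×22/30 = 6.6.
Total value = 113.6.

113.6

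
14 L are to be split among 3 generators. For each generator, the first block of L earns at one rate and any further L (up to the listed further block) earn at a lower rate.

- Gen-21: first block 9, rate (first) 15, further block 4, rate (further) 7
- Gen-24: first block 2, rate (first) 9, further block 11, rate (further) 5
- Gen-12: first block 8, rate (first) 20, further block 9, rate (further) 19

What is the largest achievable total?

Rank every tier by rate: Gen-12/T1 20 > Gen-12/T2 19 > Gen-21/T1 15 > Gen-24/T1 9 > Gen-21/T2 7 > Gen-24/T2 5.
Gen-12 T1 at 20: fill all 8 — 6 left.
6 remain; put them into Gen-12 T2 at 19.
Total = 20×8 + 19×6 = 274.

274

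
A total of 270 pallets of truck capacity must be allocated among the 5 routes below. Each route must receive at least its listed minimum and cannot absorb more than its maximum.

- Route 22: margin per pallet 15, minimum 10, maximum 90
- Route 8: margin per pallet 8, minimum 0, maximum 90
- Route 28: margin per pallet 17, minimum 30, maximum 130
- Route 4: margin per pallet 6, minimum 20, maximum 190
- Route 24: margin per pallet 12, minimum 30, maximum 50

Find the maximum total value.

4040

Meeting every minimum uses 10+0+30+20+30 = 90 pallets, leaving 180.
Rank by margin per pallet: Route 28 17 > Route 22 15 > Route 24 12 > Route 8 8 > Route 4 6.
Route 28: +100 to 130 (cap) ; 80 left.
Route 22 takes 80 more to reach its cap of 90 ; 0 left.
Total = 15×90 + 17×130 + 6×20 + 12×30 = 4040.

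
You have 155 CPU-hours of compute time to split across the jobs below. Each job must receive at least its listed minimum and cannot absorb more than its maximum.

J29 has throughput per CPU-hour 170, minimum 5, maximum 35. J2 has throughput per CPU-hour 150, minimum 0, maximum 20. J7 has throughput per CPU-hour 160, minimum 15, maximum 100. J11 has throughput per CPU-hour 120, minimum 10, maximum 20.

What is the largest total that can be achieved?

Meeting every minimum uses 5+0+15+10 = 30 CPU-hours, leaving 125.
Rank by throughput per CPU-hour: J29 170 > J7 160 > J2 150 > J11 120.
Give J29 30 more to hit its cap of 35 ; 95 left.
J7: +85 to 100 (cap) ; 10 left.
Only 10 left; J2 takes them to reach 10.
Total = 170×35 + 150×10 + 160×100 + 120×10 = 24650.

24650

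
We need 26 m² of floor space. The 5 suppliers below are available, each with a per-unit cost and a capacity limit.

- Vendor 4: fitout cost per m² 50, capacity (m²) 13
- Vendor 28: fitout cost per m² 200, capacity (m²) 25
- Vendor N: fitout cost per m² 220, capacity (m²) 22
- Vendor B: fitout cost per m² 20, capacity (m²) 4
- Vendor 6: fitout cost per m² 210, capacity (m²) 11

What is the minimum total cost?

Cheapest first:
Take 4 from Vendor B at 20 — need 22 more.
Vendor 4 at 50: take all 13 m² — 9 still needed.
Vendor 28 at 200: take 9 of its 25 — requirement met.
Vendor 6, Vendor N: unused.
Cost = 4×20 + 13×50 + 9×200 = 2530.

2530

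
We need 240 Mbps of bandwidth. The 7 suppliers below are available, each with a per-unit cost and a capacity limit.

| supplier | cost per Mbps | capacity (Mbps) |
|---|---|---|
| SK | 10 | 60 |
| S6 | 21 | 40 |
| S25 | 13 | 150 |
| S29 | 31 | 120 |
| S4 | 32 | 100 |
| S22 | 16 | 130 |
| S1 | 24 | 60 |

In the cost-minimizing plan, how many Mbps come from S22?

30

Fill from the cheapest supplier first.
SK (10): use full 60 — 180 Mbps to go.
S25 (13): use full 150 — 30 Mbps to go.
S22 (16): take the remaining 30 — done.
S6, S1, S29, S4: unused.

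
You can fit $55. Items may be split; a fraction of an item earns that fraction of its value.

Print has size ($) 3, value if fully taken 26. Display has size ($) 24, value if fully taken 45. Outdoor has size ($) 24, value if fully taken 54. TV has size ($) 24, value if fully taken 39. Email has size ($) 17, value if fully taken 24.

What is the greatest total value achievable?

Best value per unit of size first: Print 26/3≈8.67, Outdoor 54/24≈2.25, Display 45/24≈1.88, TV 39/24≈1.62, Email 24/17≈1.41.
Print: take in full, 3 $ for value 26 — 52 left.
Outdoor: take in full, 24 $ for value 54 — 28 left.
Take all of Display (24 $, value 45) — 4 $ left.
Only 4 $ remain; take 4/24 of TV for value 39×4/24 = 6.5.
Total value = 131.5.

131.5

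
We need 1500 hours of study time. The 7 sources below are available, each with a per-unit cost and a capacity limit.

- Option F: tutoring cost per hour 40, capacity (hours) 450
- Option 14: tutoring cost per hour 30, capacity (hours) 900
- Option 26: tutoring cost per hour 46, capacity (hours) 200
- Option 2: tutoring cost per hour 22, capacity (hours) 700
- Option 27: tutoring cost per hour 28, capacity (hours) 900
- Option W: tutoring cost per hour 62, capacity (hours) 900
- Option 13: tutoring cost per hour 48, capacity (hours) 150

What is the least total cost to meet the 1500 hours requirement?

Cheapest first:
Option 2 at 22: take all 700 hours ; 800 still needed.
Option 27 (28): take the remaining 800 ; done.
Option 14, Option F, Option 26, Option 13, Option W: unused.
Cost = 700×22 + 800×28 = 37800.

37800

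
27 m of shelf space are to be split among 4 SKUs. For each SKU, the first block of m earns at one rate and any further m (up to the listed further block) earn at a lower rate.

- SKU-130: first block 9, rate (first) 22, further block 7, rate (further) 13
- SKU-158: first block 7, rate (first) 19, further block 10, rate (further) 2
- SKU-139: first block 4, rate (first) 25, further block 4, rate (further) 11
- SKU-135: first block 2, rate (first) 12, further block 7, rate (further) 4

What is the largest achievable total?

522

Rank every tier by rate: SKU-139/first 25 > SKU-130/first 22 > SKU-158/first 19 > SKU-130/second 13 > SKU-135/first 12 > SKU-139/second 11 > SKU-135/second 4 > SKU-158/second 2.
SKU-139/first (25): +4 → 23 left.
SKU-130/first (22): +9 → 14 left.
SKU-158 first at 19: fill all 7 → 7 left.
SKU-130 second at 13: fill all 7 → 0 left.
Total = 25×4 + 22×9 + 19×7 + 13×7 = 522.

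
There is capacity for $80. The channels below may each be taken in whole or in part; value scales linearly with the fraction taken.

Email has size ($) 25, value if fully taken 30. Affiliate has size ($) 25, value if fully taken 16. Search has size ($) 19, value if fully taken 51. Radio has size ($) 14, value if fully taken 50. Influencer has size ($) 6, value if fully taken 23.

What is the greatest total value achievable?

Sort by value density: Influencer 23/6≈3.83, Radio 50/14≈3.57, Search 51/19≈2.68, Email 30/25≈1.2, Affiliate 16/25≈0.64.
Take all of Influencer (6 $, value 23) — 74 $ left.
All 14 $ of Radio fit (value 50) — 60 remain.
Search: take in full, 19 $ for value 51 — 41 left.
Email: take in full, 25 $ for value 30 — 16 left.
Only 16 $ remain; take 16/25 of Affiliate for value 16×16/25 = 10.24.
Total value = 164.24.

164.24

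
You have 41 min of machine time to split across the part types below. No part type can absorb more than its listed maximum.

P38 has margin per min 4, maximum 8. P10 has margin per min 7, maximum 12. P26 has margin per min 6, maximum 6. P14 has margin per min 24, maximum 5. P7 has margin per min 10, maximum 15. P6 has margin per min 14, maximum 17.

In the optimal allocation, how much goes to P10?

4

Order the part types by margin per min: P14 24 > P6 14 > P7 10 > P10 7 > P26 6 > P38 4.
Give P14 5 to hit its cap of 5 → 36 left.
P6: +17 to 17 (cap) → 19 left.
Give P7 15 to hit its cap of 15 → 4 left.
P10: +4 (room for 12) → 4. Pool exhausted.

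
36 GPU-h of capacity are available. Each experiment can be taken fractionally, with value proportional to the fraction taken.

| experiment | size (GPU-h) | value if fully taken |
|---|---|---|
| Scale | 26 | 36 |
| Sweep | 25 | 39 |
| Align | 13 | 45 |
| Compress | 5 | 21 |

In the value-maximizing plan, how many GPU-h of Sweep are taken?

18

Rank by value-to-size ratio: Compress 21/5≈4.2, Align 45/13≈3.46, Sweep 39/25≈1.56, Scale 36/26≈1.38.
Take all of Compress (5 GPU-h, value 21) ; 31 GPU-h left.
Take all of Align (13 GPU-h, value 45) ; 18 GPU-h left.
Only 18 GPU-h remain; take 18/25 of Sweep for value 39×18/25 = 28.08.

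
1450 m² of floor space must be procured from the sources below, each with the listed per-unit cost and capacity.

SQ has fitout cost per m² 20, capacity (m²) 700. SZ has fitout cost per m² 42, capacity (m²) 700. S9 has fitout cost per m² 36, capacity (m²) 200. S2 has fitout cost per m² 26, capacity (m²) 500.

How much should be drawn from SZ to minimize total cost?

50

Fill from the cheapest source first.
SQ at 20: take all 700 m² → 750 still needed.
Take 500 from S2 at 26 → need 250 more.
S9 at 36: take all 200 m² → 50 still needed.
SZ (42): take the remaining 50 → done.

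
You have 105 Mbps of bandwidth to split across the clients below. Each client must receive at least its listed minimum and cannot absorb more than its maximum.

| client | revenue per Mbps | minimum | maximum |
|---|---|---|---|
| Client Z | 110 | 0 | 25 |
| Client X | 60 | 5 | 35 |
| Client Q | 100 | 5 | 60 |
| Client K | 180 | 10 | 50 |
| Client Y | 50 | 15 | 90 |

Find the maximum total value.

13800

Meeting every minimum uses 0+5+5+10+15 = 35 Mbps, leaving 70.
Highest revenue per Mbps first: Client K 180 > Client Z 110 > Client Q 100 > Client X 60 > Client Y 50.
Client K: +40 to 50 (cap) — 30 left.
Give Client Z 25 more to hit its cap of 25 — 5 left.
Only 5 left; Client Q takes them to reach 10.
Total = 110×25 + 60×5 + 100×10 + 180×50 + 50×15 = 13800.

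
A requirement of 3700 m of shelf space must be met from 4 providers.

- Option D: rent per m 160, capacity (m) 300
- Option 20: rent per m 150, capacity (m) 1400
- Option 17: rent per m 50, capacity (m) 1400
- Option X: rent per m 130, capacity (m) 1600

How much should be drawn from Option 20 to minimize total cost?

Use providers in increasing cost order.
Option 17 at 50: take all 1400 m — 2300 still needed.
Take 1600 from Option X at 130 — need 700 more.
Take 700 from Option 20 at 150 to finish.
Option D: unused.

700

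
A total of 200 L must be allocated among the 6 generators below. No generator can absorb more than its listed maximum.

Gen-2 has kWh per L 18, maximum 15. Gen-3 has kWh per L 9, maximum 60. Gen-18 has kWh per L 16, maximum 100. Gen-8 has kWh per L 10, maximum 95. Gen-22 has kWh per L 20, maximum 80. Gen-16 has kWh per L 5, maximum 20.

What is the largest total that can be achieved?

Order the generators by kWh per L: Gen-22 20 > Gen-2 18 > Gen-18 16 > Gen-8 10 > Gen-3 9 > Gen-16 5.
Give Gen-22 80 to hit its cap of 80 — 120 left.
Gen-2: +15 to 15 (cap) — 105 left.
Gen-18: +100 to 100 (cap) — 5 left.
Gen-8: +5 (room for 95) → 5. Pool exhausted.
Total = 18×15 + 16×100 + 10×5 + 20×80 = 3520.

3520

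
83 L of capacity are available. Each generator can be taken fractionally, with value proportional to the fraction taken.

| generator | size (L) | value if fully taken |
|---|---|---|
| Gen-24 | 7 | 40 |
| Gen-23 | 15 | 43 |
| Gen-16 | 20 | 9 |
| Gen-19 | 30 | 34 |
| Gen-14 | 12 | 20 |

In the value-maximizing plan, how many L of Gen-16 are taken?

Best value per unit of size first: Gen-24 40/7≈5.71, Gen-23 43/15≈2.87, Gen-14 20/12≈1.67, Gen-19 34/30≈1.13, Gen-16 9/20≈0.45.
Take all of Gen-24 (7 L, value 40) ; 76 L left.
All 15 L of Gen-23 fit (value 43) ; 61 remain.
Gen-14: take in full, 12 L for value 20 ; 49 left.
Gen-19: take in full, 30 L for value 34 ; 19 left.
Only 19 L remain; take 19/20 of Gen-16 for value 9×19/20 = 8.55.

19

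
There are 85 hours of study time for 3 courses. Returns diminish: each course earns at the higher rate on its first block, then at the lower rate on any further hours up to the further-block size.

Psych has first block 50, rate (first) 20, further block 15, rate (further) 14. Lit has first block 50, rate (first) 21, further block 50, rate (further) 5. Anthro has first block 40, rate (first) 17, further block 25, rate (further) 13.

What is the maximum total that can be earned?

1750

Rank every tier by rate: Lit/T1 21 > Psych/T1 20 > Anthro/T1 17 > Psych/T2 14 > Anthro/T2 13 > Lit/T2 5.
Fill Lit T1 block (50 at 21) → 35 left.
Psych T1 at 20: only 35 left, fill 35.
Total = 21×50 + 20×35 = 1750.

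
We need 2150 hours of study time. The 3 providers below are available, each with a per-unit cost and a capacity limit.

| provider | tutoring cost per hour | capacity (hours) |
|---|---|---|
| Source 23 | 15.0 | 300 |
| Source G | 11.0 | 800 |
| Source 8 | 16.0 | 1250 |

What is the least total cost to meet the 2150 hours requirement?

30100

Cheapest first:
Source G (11.0): use full 800 — 1350 hours to go.
Source 23 (15.0): use full 300 — 1050 hours to go.
Take 1050 from Source 8 at 16.0 to finish.
Cost = 800×11.0 + 300×15.0 + 1050×16.0 = 30100.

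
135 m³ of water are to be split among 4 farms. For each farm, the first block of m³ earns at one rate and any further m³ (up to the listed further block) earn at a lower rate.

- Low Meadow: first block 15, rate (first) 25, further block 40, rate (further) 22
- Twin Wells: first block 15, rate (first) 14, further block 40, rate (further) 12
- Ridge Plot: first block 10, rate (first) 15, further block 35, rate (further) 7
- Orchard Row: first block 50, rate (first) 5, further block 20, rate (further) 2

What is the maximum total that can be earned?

2200

Treat each block as its own option and order by rate: Low Meadow/T1 25 > Low Meadow/T2 22 > Ridge Plot/T1 15 > Twin Wells/T1 14 > Twin Wells/T2 12 > Ridge Plot/T2 7 > Orchard Row/T1 5 > Orchard Row/T2 2.
Low Meadow/T1 (25): +15 ; 120 left.
Low Meadow T2 at 22: fill all 40 ; 80 left.
Ridge Plot T1 at 15: fill all 10 ; 70 left.
Fill Twin Wells T1 block (15 at 14) ; 55 left.
Fill Twin Wells T2 block (40 at 12) ; 15 left.
Ridge Plot/T2: +15 of 35 at 7; pool empty.
Total = 25×15 + 22×40 + 15×10 + 14×15 + 12×40 + 7×15 = 2200.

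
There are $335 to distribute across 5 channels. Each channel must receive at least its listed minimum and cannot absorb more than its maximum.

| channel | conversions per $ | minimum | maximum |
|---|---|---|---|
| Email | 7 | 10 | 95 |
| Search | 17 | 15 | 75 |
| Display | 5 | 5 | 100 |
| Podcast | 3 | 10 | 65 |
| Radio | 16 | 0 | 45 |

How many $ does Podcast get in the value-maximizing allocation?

Meeting every minimum uses 10+15+5+10+0 = 40 $, leaving 295.
Rank by conversions per $: Search 17 > Radio 16 > Email 7 > Display 5 > Podcast 3.
Give Search 60 more to hit its cap of 75 — 235 left.
Radio: +45 to 45 (cap) — 190 left.
Give Email 85 more to hit its cap of 95 — 105 left.
Display takes 95 more to reach its cap of 100 — 10 left.
Only 10 left; Podcast takes them to reach 20.

20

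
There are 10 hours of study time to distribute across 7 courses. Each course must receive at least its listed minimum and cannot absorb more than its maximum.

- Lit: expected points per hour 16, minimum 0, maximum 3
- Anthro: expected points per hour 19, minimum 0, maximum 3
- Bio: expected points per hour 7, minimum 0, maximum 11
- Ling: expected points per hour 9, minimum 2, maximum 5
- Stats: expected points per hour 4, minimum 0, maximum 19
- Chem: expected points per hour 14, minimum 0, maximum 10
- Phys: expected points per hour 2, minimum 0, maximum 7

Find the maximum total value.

151

Meeting every minimum uses 0+0+0+2+0+0+0 = 2 hours, leaving 8.
Highest expected points per hour first: Anthro 19 > Lit 16 > Chem 14 > Ling 9 > Bio 7 > Stats 4 > Phys 2.
Give Anthro 3 more to hit its cap of 3 — 5 left.
Give Lit 3 more to hit its cap of 3 — 2 left.
Only 2 left; Chem takes them to reach 2.
Total = 16×3 + 19×3 + 9×2 + 14×2 = 151.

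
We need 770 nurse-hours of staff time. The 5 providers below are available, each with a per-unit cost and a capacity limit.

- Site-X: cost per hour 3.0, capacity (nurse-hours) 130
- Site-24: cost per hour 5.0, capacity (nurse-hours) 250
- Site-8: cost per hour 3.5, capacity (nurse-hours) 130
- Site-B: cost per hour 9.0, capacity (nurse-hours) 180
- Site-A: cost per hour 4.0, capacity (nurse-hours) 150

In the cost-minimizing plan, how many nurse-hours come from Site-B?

Fill from the cheapest provider first.
Site-X at 3.0: take all 130 nurse-hours ; 640 still needed.
Take 130 from Site-8 at 3.5 ; need 510 more.
Take 150 from Site-A at 4.0 ; need 360 more.
Site-24 (5.0): use full 250 ; 110 nurse-hours to go.
Take 110 from Site-B at 9.0 to finish.

110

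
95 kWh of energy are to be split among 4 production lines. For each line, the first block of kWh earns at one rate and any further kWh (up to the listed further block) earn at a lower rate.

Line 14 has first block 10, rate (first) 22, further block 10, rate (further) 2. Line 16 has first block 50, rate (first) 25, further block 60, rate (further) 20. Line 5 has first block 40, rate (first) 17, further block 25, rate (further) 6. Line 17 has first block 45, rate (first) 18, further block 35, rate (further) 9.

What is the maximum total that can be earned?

2170

Order all 8 blocks by rate: Line 16/tier1 25 > Line 14/tier1 22 > Line 16/tier2 20 > Line 17/tier1 18 > Line 5/tier1 17 > Line 17/tier2 9 > Line 5/tier2 6 > Line 14/tier2 2.
Line 16/tier1 (25): +50 ; 45 left.
Line 14 tier1 at 22: fill all 10 ; 35 left.
Line 16 tier2 at 20: only 35 left, fill 35.
Total = 25×50 + 22×10 + 20×35 = 2170.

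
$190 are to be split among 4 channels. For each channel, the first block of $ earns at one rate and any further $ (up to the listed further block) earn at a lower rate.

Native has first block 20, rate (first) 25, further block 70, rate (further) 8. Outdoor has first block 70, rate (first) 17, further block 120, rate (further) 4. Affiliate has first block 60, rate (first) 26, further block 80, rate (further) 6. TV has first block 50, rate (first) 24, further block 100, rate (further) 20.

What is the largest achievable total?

Rank every tier by rate: Affiliate/first 26 > Native/first 25 > TV/first 24 > TV/second 20 > Outdoor/first 17 > Native/second 8 > Affiliate/second 6 > Outdoor/second 4.
Affiliate/first (26): +60 ; 130 left.
Fill Native first block (20 at 25) ; 110 left.
TV first at 24: fill all 50 ; 60 left.
TV second at 20: only 60 left, fill 60.
Total = 26×60 + 25×20 + 24×50 + 20×60 = 4460.

4460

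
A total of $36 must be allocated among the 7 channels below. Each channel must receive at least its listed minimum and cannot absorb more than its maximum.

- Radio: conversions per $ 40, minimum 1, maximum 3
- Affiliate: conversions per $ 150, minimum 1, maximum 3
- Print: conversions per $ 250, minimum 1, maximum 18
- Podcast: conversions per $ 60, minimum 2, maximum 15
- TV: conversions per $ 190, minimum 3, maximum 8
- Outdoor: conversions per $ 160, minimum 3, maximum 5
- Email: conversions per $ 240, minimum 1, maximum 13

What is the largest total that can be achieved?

7780

Meeting every minimum uses 1+1+1+2+3+3+1 = 12 $, leaving 24.
Order the channels by conversions per $: Print 250 > Email 240 > TV 190 > Outdoor 160 > Affiliate 150 > Podcast 60 > Radio 40.
Print takes 17 more to reach its cap of 18 ; 7 left.
Email has room for 12 more but only 7 remain, so it gets 8.
Total = 40×1 + 150×1 + 250×18 + 60×2 + 190×3 + 160×3 + 240×8 = 7780.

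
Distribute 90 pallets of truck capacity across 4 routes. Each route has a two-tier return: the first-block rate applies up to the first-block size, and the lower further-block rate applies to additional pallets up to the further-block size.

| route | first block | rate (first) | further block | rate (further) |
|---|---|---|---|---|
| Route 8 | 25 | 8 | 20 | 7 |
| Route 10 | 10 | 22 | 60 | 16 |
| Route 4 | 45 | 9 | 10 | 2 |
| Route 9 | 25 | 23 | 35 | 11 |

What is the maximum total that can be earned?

1675

Order all 8 blocks by rate: Route 9/T1 23 > Route 10/T1 22 > Route 10/T2 16 > Route 9/T2 11 > Route 4/T1 9 > Route 8/T1 8 > Route 8/T2 7 > Route 4/T2 2.
Route 9 T1 at 23: fill all 25 — 65 left.
Fill Route 10 T1 block (10 at 22) — 55 left.
Route 10 T2 at 16: only 55 left, fill 55.
Total = 23×25 + 22×10 + 16×55 = 1675.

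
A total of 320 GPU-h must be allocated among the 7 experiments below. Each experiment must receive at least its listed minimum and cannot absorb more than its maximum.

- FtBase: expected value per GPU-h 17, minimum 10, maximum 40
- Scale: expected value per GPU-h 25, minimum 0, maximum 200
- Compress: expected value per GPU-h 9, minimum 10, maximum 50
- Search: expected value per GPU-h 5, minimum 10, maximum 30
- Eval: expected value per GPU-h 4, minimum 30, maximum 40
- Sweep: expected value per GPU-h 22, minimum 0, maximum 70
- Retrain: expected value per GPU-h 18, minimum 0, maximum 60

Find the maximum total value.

Meeting every minimum uses 10+0+10+10+30+0+0 = 60 GPU-h, leaving 260.
Highest expected value per GPU-h first: Scale 25 > Sweep 22 > Retrain 18 > FtBase 17 > Compress 9 > Search 5 > Eval 4.
Scale takes 200 more to reach its cap of 200 ; 60 left.
Sweep: +60 (room for 70) → 60. Pool exhausted.
Total = 17×10 + 25×200 + 9×10 + 5×10 + 4×30 + 22×60 = 6750.

6750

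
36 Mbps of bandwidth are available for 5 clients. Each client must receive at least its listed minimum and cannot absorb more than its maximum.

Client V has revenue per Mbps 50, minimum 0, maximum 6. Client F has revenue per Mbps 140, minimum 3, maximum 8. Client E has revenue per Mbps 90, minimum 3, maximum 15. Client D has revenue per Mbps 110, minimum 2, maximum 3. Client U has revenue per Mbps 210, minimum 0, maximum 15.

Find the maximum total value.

5500

Meeting every minimum uses 0+3+3+2+0 = 8 Mbps, leaving 28.
Order the clients by revenue per Mbps: Client U 210 > Client F 140 > Client D 110 > Client E 90 > Client V 50.
Client U takes 15 more to reach its cap of 15 ; 13 left.
Client F: +5 to 8 (cap) ; 8 left.
Give Client D 1 more to hit its cap of 3 ; 7 left.
Client E has room for 12 more but only 7 remain, so it gets 10.
Total = 140×8 + 90×10 + 110×3 + 210×15 = 5500.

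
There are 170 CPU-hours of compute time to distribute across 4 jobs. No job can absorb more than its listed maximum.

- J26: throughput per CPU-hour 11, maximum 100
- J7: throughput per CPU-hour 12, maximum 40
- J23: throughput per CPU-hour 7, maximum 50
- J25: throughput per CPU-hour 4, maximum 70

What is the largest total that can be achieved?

Highest throughput per CPU-hour first: J7 12 > J26 11 > J23 7 > J25 4.
J7: +40 to 40 (cap) → 130 left.
Give J26 100 to hit its cap of 100 → 30 left.
Only 30 left; J23 takes them to reach 30.
Total = 11×100 + 12×40 + 7×30 = 1790.

1790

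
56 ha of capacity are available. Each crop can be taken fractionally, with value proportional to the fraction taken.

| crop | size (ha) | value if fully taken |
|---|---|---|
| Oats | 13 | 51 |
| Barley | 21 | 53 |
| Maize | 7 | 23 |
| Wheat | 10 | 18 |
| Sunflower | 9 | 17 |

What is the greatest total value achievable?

Sort by value density: Oats 51/13≈3.92, Maize 23/7≈3.29, Barley 53/21≈2.52, Sunflower 17/9≈1.89, Wheat 18/10≈1.8.
Take all of Oats (13 ha, value 51) → 43 ha left.
All 7 ha of Maize fit (value 23) → 36 remain.
Take all of Barley (21 ha, value 53) → 15 ha left.
Sunflower: take in full, 9 ha for value 17 → 6 left.
6 ha left: a 6/10 share of Wheat gives 18×6/10 = 10.8.
Total value = 154.8.

154.8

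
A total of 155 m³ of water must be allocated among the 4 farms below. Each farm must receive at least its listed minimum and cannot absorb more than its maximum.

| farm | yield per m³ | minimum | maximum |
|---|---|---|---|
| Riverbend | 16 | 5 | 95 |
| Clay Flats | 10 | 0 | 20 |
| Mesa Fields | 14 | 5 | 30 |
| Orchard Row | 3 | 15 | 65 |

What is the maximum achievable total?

2135

Meeting every minimum uses 5+0+5+15 = 25 m³, leaving 130.
Order the farms by yield per m³: Riverbend 16 > Mesa Fields 14 > Clay Flats 10 > Orchard Row 3.
Riverbend: +90 to 95 (cap) → 40 left.
Give Mesa Fields 25 more to hit its cap of 30 → 15 left.
Clay Flats: +15 (room for 20) → 15. Pool exhausted.
Total = 16×95 + 10×15 + 14×30 + 3×15 = 2135.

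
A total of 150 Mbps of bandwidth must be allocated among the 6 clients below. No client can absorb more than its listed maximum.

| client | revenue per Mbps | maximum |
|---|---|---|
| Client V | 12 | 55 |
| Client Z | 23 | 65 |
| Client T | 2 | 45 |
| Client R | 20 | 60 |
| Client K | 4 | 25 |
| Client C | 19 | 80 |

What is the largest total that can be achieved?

Highest revenue per Mbps first: Client Z 23 > Client R 20 > Client C 19 > Client V 12 > Client K 4 > Client T 2.
Client Z takes 65 to reach its cap of 65 → 85 left.
Client R takes 60 to reach its cap of 60 → 25 left.
Client C has room for 80 but only 25 remain, so it gets 25.
Total = 23×65 + 20×60 + 19×25 = 3170.

3170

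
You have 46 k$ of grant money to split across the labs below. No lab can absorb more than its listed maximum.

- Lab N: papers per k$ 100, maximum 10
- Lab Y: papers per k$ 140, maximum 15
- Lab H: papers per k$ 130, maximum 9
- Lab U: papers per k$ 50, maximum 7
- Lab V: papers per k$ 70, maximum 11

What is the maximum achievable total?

5090

Order the labs by papers per k$: Lab Y 140 > Lab H 130 > Lab N 100 > Lab V 70 > Lab U 50.
Lab Y: +15 to 15 (cap) — 31 left.
Lab H: +9 to 9 (cap) — 22 left.
Lab N takes 10 to reach its cap of 10 — 12 left.
Lab V takes 11 to reach its cap of 11 — 1 left.
Lab U: +1 (room for 7) → 1. Pool exhausted.
Total = 100×10 + 140×15 + 130×9 + 50×1 + 70×11 = 5090.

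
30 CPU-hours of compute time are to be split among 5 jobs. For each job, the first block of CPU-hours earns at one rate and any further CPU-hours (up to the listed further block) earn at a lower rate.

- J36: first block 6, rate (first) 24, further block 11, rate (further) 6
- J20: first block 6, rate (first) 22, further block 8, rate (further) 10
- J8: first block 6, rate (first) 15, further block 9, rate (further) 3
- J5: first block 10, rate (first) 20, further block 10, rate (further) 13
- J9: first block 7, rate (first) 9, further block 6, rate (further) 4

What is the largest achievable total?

592

Rank every tier by rate: J36/T1 24 > J20/T1 22 > J5/T1 20 > J8/T1 15 > J5/T2 13 > J20/T2 10 > J9/T1 9 > J36/T2 6 > J9/T2 4 > J8/T2 3.
Fill J36 T1 block (6 at 24) ; 24 left.
Fill J20 T1 block (6 at 22) ; 18 left.
J5/T1 (20): +10 ; 8 left.
J8/T1 (15): +6 ; 2 left.
J5/T2: +2 of 10 at 13; pool empty.
Total = 24×6 + 22×6 + 20×10 + 15×6 + 13×2 = 592.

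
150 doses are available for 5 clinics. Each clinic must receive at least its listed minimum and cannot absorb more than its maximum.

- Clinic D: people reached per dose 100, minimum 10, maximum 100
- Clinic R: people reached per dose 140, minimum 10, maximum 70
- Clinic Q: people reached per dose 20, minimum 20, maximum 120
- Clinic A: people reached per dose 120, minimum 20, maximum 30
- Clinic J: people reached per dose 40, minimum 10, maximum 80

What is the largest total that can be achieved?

16200

Meeting every minimum uses 10+10+20+20+10 = 70 doses, leaving 80.
Order the clinics by people reached per dose: Clinic R 140 > Clinic A 120 > Clinic D 100 > Clinic J 40 > Clinic Q 20.
Give Clinic R 60 more to hit its cap of 70 — 20 left.
Clinic A takes 10 more to reach its cap of 30 — 10 left.
Clinic D: +10 (room for 90) → 20. Pool exhausted.
Total = 100×20 + 140×70 + 20×20 + 120×30 + 40×10 = 16200.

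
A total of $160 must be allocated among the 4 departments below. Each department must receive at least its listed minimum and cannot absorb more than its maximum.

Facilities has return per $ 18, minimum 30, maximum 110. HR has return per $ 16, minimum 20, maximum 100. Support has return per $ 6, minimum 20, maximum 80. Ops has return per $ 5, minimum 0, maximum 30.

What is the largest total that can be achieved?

2580

Meeting every minimum uses 30+20+20+0 = 70 $, leaving 90.
Rank by return per $: Facilities 18 > HR 16 > Support 6 > Ops 5.
Facilities takes 80 more to reach its cap of 110 ; 10 left.
Only 10 left; HR takes them to reach 30.
Total = 18×110 + 16×30 + 6×20 = 2580.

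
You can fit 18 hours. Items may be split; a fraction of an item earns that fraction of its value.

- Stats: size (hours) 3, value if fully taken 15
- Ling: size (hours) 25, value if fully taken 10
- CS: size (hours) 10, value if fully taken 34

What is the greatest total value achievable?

Sort by value density: Stats 15/3≈5, CS 34/10≈3.4, Ling 10/25≈0.4.
Take all of Stats (3 hours, value 15) — 15 hours left.
All 10 hours of CS fit (value 34) — 5 remain.
5 hours left: a 5/25 share of Ling gives 10×5/25 = 2.
Total value = 51.

51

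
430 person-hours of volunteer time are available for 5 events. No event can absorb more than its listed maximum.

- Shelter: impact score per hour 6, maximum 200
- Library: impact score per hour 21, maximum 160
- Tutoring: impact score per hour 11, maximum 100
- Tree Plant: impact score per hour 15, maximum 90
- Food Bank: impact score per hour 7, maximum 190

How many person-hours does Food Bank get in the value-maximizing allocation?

80

Order the events by impact score per hour: Library 21 > Tree Plant 15 > Tutoring 11 > Food Bank 7 > Shelter 6.
Library: +160 to 160 (cap) ; 270 left.
Tree Plant: +90 to 90 (cap) ; 180 left.
Give Tutoring 100 to hit its cap of 100 ; 80 left.
Food Bank: +80 (room for 190) → 80. Pool exhausted.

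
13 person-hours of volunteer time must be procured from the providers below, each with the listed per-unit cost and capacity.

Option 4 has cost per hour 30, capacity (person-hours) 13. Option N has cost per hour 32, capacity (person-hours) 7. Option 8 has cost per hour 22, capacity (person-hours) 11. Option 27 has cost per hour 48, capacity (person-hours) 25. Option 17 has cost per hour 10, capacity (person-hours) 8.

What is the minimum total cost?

190

Fill from the cheapest provider first.
Option 17 (10): use full 8 — 5 person-hours to go.
Option 8 at 22: take 5 of its 11 — requirement met.
Option 4, Option N, Option 27: unused.
Cost = 8×10 + 5×22 = 190.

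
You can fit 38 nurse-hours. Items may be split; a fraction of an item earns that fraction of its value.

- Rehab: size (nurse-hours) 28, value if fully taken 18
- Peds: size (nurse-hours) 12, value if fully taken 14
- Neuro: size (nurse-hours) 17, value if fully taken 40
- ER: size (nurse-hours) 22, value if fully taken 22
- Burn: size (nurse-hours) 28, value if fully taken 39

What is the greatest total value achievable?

69.25

Best value per unit of size first: Neuro 40/17≈2.35, Burn 39/28≈1.39, Peds 14/12≈1.17, ER 22/22≈1, Rehab 18/28≈0.643.
Neuro: take in full, 17 nurse-hours for value 40 ; 21 left.
Only 21 nurse-hours remain; take 21/28 of Burn for value 39×21/28 = 29.25.
Total value = 69.25.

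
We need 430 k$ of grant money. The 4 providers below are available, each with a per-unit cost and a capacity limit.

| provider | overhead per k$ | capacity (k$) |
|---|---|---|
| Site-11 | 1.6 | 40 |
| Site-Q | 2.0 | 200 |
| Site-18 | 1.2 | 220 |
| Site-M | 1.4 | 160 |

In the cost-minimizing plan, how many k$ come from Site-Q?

10

Cheapest first:
Take 220 from Site-18 at 1.2 — need 210 more.
Take 160 from Site-M at 1.4 — need 50 more.
Site-11 at 1.6: take all 40 k$ — 10 still needed.
Take 10 from Site-Q at 2.0 to finish.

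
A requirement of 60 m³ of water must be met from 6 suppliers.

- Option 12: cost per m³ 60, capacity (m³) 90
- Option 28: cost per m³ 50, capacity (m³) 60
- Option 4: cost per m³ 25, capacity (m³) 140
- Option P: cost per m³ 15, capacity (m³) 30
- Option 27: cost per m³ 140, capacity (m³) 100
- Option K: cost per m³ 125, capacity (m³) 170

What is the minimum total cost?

1200

Use suppliers in increasing cost order.
Option P (15): use full 30 — 30 m³ to go.
Option 4 (25): take the remaining 30 — done.
Option 28, Option 12, Option K, Option 27: unused.
Cost = 30×15 + 30×25 = 1200.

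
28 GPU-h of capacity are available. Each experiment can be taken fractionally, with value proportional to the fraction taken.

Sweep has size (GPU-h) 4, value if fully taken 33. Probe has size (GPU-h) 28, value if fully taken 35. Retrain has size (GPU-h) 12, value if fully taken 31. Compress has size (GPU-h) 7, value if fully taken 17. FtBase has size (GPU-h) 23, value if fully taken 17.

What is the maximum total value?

87.25

Best value per unit of size first: Sweep 33/4≈8.25, Retrain 31/12≈2.58, Compress 17/7≈2.43, Probe 35/28≈1.25, FtBase 17/23≈0.739.
Take all of Sweep (4 GPU-h, value 33) — 24 GPU-h left.
All 12 GPU-h of Retrain fit (value 31) — 12 remain.
Take all of Compress (7 GPU-h, value 17) — 5 GPU-h left.
5 GPU-h left: a 5/28 share of Probe gives 35×5/28 = 6.25.
Total value = 87.25.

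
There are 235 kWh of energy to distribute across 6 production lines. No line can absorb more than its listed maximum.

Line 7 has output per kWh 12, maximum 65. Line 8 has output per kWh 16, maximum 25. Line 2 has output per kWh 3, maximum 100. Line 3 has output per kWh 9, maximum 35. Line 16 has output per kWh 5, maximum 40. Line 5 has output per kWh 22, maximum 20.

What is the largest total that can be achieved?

Rank by output per kWh: Line 5 22 > Line 8 16 > Line 7 12 > Line 3 9 > Line 16 5 > Line 2 3.
Line 5: +20 to 20 (cap) → 215 left.
Give Line 8 25 to hit its cap of 25 → 190 left.
Line 7 takes 65 to reach its cap of 65 → 125 left.
Line 3: +35 to 35 (cap) → 90 left.
Line 16 takes 40 to reach its cap of 40 → 50 left.
Line 2: +50 (room for 100) → 50. Pool exhausted.
Total = 12×65 + 16×25 + 3×50 + 9×35 + 5×40 + 22×20 = 2285.

2285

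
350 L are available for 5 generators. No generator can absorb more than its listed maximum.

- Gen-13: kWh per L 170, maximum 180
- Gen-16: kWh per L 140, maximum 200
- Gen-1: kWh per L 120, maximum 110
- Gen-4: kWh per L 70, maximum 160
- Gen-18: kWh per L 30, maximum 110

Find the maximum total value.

54400

Rank by kWh per L: Gen-13 170 > Gen-16 140 > Gen-1 120 > Gen-4 70 > Gen-18 30.
Gen-13: +180 to 180 (cap) → 170 left.
Gen-16: +170 (room for 200) → 170. Pool exhausted.
Total = 170×180 + 140×170 = 54400.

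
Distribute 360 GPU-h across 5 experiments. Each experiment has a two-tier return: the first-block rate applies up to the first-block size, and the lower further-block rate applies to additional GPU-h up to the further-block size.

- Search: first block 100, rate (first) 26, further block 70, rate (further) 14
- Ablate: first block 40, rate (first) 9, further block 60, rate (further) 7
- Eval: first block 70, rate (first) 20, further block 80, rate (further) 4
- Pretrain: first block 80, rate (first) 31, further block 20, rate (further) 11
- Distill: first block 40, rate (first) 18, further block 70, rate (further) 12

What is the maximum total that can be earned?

8180

Treat each block as its own option and order by rate: Pretrain/tier1 31 > Search/tier1 26 > Eval/tier1 20 > Distill/tier1 18 > Search/tier2 14 > Distill/tier2 12 > Pretrain/tier2 11 > Ablate/tier1 9 > Ablate/tier2 7 > Eval/tier2 4.
Pretrain/tier1 (31): +80 → 280 left.
Search tier1 at 26: fill all 100 → 180 left.
Fill Eval tier1 block (70 at 20) → 110 left.
Fill Distill tier1 block (40 at 18) → 70 left.
Fill Search tier2 block (70 at 14) → 0 left.
Total = 31×80 + 26×100 + 20×70 + 18×40 + 14×70 = 8180.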